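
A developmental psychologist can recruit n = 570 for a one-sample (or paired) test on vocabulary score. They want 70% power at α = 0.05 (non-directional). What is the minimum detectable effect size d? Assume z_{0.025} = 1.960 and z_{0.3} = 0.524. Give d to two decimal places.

d_min ≈ 0.10

For a single sample (or paired design) of n = 570: d_min = (z_{α/2} + z_β)/√n.
z-sum = 1.960 + 0.524 = 2.484.
d_min = 2.484 / √570 = 2.484 / 23.875 = 0.104.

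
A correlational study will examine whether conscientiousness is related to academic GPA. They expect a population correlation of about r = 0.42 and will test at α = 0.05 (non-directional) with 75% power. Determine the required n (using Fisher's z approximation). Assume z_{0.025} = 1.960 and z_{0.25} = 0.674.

Fisher's z: C = ½·ln((1+r)/(1−r)) = ½·ln(2.4483) = 0.4477.
n = ((z_{α/2} + z_β)/C)² + 3.
(1.960 + 0.674) / 0.4477 = 2.634 / 0.4477 = 5.883.
n = 5.883² + 3 = 34.61 + 3 = 37.6.
Round up.

n = 38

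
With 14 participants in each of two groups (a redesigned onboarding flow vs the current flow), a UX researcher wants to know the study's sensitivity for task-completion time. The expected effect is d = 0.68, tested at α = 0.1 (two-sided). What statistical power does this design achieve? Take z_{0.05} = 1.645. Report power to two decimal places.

power ≈ 0.56

For two equal groups, power = Φ(d·√(n/2) − z_{α/2}).
d·√(n/2) = 0.68 × √(14/2) = 0.68 × 2.646 = 1.799.
z_β = 1.799 − 1.645 = 0.154.
Power = Φ(0.154) = 0.561.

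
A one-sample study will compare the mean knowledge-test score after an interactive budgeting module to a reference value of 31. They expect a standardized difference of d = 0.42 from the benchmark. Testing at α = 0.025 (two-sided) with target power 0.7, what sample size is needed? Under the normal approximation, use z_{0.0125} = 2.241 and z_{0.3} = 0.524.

For a one-sample test: n = ((z_{α/2} + z_β) / d)².
z_{α/2} + z_β = 2.241 + 0.524 = 2.765.
n = (2.765 / 0.42)² = 6.583² = 43.34.
Round up.

n = 44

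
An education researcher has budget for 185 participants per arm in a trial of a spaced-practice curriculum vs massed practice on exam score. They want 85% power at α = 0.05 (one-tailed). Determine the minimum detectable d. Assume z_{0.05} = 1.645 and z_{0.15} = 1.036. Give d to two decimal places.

d_min ≈ 0.28

For two independent groups of n = 185 each: d_min = (z_{α} + z_β)·√(2/n).
z-sum = 1.645 + 1.036 = 2.681.
d_min = 2.681 × √(2/185) = 2.681 × 0.1040 = 0.279.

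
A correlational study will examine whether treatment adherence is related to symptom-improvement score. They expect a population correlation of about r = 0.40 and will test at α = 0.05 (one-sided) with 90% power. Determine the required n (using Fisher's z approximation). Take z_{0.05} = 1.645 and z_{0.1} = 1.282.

Fisher's z: C = ½·ln((1+r)/(1−r)) = ½·ln(2.3333) = 0.4236.
n = ((z_{α} + z_β)/C)² + 3.
(1.645 + 1.282) / 0.4236 = 2.927 / 0.4236 = 6.910.
n = 6.910² + 3 = 47.75 + 3 = 50.7.
Round up.

n = 51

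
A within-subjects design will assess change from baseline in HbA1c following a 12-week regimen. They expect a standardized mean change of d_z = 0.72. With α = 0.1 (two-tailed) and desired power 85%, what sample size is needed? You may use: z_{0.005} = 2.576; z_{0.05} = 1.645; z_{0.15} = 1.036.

n = 14 pairs

For a paired (one-sample on differences) test: n = ((z_{α/2} + z_β) / d)².
z_{α/2} + z_β = 1.645 + 1.036 = 2.681.
n = (2.681 / 0.72)² = 3.724² = 13.87.
Round up.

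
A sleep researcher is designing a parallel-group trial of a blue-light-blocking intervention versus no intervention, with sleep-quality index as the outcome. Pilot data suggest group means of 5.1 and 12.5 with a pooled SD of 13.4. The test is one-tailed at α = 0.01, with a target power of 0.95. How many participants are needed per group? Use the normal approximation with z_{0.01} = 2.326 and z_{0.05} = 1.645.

n = 104 per group

Cohen's d = |M₁ − M₂| / SD_pooled = |5.1 − 12.5| / 13.4 = 7.4 / 13.4 = 0.552.
For two independent groups with equal n: n = 2·((z_{α} + z_β) / d)².
z_{α} + z_β = 2.326 + 1.645 = 3.971.
n = 2 × (3.971 / 0.552)² = 2 × 7.194² = 2 × 51.75 = 103.5.
Round up to the next whole participant.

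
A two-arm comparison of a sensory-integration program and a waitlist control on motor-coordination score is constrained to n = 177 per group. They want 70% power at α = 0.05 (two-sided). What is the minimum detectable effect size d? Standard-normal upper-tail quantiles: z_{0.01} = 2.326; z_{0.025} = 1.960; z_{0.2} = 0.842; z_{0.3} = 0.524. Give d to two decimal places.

For two independent groups of n = 177 each: d_min = (z_{α/2} + z_β)·√(2/n).
z-sum = 1.960 + 0.524 = 2.484.
d_min = 2.484 × √(2/177) = 2.484 × 0.1063 = 0.264.

d_min ≈ 0.26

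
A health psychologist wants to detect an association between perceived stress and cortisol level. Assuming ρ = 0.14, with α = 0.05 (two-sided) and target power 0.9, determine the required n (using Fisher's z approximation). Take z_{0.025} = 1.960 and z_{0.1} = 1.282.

Fisher's z: C = ½·ln((1+r)/(1−r)) = ½·ln(1.3256) = 0.1409.
n = ((z_{α/2} + z_β)/C)² + 3.
(1.960 + 1.282) / 0.1409 = 3.242 / 0.1409 = 23.009.
n = 23.009² + 3 = 529.42 + 3 = 532.4.
Round up.

n = 533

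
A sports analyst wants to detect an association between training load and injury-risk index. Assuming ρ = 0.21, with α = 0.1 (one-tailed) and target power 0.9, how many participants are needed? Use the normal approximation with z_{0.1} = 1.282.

Fisher's z: C = ½·ln((1+r)/(1−r)) = ½·ln(1.5316) = 0.2132.
n = ((z_{α} + z_β)/C)² + 3.
(1.282 + 1.282) / 0.2132 = 2.564 / 0.2132 = 12.026.
n = 12.026² + 3 = 144.63 + 3 = 147.6.
Round up.

n = 148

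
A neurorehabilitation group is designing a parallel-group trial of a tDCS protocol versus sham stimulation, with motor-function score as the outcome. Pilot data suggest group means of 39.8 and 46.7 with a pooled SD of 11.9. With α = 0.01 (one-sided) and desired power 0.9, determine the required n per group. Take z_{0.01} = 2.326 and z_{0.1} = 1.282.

Cohen's d = |M₁ − M₂| / SD_pooled = |39.8 − 46.7| / 11.9 = 6.9 / 11.9 = 0.580.
For two independent groups with equal n: n = 2·((z_{α} + z_β) / d)².
z_{α} + z_β = 2.326 + 1.282 = 3.608.
n = 2 × (3.608 / 0.580)² = 2 × 6.221² = 2 × 38.70 = 77.4.
Round up to the next whole participant.

n = 78 per group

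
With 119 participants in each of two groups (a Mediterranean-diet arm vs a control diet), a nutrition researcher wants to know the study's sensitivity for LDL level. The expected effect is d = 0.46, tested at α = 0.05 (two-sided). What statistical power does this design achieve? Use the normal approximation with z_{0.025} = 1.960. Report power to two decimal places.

power ≈ 0.94

For two equal groups, power = Φ(d·√(n/2) − z_{α/2}).
d·√(n/2) = 0.46 × √(119/2) = 0.46 × 7.714 = 3.548.
z_β = 3.548 − 1.960 = 1.588.
Power = Φ(1.588) = 0.944.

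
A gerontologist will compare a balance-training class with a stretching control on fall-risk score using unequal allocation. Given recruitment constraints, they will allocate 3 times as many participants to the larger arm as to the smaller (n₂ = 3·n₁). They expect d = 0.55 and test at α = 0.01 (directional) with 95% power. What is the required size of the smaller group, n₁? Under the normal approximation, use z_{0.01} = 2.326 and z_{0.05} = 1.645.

n₁ = 70

With allocation ratio k = n₂/n₁ = 3, Var(x̄₁−x̄₂) = σ²(1/n₁ + 1/(k·n₁)) = σ²·(k+1)/(k·n₁).
So n₁ = (1 + 1/k)·((z_{α} + z_β)/d)² = 1.333 × (3.971/0.55)².
n₁ = 1.333 × 52.13 = 69.5.
Round up: n₁ = 70, giving n₂ = 3 × 70 = 210.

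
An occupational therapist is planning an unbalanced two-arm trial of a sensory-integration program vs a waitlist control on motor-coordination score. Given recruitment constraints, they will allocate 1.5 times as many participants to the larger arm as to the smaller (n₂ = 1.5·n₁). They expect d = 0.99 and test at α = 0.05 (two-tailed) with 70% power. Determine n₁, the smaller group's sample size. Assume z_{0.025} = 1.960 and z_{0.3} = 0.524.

With allocation ratio k = n₂/n₁ = 1.5, Var(x̄₁−x̄₂) = σ²(1/n₁ + 1/(k·n₁)) = σ²·(k+1)/(k·n₁).
So n₁ = (1 + 1/k)·((z_{α/2} + z_β)/d)² = 1.667 × (2.484/0.99)².
n₁ = 1.667 × 6.30 = 10.5.
Round up: n₁ = 11, giving n₂ = ⌈1.5 × 11⌉ = ⌈16.5⌉ = 17.

n₁ = 11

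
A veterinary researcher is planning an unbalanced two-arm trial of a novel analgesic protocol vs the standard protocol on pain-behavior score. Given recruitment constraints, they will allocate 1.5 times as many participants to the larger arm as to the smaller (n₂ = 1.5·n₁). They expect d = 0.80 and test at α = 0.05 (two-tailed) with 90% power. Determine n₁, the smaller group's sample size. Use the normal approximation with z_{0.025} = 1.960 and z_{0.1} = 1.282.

With allocation ratio k = n₂/n₁ = 1.5, Var(x̄₁−x̄₂) = σ²(1/n₁ + 1/(k·n₁)) = σ²·(k+1)/(k·n₁).
So n₁ = (1 + 1/k)·((z_{α/2} + z_β)/d)² = 1.667 × (3.242/0.80)².
n₁ = 1.667 × 16.42 = 27.4.
Round up: n₁ = 28, giving n₂ = 1.5 × 28 = 42.

n₁ = 28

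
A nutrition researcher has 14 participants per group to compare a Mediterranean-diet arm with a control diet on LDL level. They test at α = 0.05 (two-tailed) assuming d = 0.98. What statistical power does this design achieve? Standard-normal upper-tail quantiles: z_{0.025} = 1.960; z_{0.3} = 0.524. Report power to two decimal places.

For two equal groups, power = Φ(d·√(n/2) − z_{α/2}).
d·√(n/2) = 0.98 × √(14/2) = 0.98 × 2.646 = 2.593.
z_β = 2.593 − 1.960 = 0.633.
Power = Φ(0.633) = 0.737.

power ≈ 0.74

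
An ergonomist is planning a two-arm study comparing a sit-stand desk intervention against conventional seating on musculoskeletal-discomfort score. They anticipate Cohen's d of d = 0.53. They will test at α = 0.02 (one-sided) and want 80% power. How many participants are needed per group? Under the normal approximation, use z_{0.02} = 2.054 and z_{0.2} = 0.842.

For two independent groups with equal n: n = 2·((z_{α} + z_β) / d)².
z_{α} + z_β = 2.054 + 0.842 = 2.896.
n = 2 × (2.896 / 0.53)² = 2 × 5.464² = 2 × 29.86 = 59.7.
Round up to the next whole participant.

n = 60 per group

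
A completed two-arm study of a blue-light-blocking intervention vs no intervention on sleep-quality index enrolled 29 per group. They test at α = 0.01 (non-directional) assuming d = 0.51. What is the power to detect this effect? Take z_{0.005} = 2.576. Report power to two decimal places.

For two equal groups, power = Φ(d·√(n/2) − z_{α/2}).
d·√(n/2) = 0.51 × √(29/2) = 0.51 × 3.808 = 1.942.
z_β = 1.942 − 2.576 = -0.634.
Power = Φ(-0.634) = 0.263.

power ≈ 0.26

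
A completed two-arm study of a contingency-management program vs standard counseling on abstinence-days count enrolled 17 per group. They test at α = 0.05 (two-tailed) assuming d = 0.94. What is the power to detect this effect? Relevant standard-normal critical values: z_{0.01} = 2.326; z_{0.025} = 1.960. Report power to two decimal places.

power ≈ 0.78

For two equal groups, power = Φ(d·√(n/2) − z_{α/2}).
d·√(n/2) = 0.94 × √(17/2) = 0.94 × 2.915 = 2.741.
z_β = 2.741 − 1.960 = 0.781.
Power = Φ(0.781) = 0.782.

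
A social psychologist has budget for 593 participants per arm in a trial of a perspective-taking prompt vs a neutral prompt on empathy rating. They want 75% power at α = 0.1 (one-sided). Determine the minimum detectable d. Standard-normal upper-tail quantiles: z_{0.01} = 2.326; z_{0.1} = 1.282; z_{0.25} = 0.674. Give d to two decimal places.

d_min ≈ 0.11

For two independent groups of n = 593 each: d_min = (z_{α} + z_β)·√(2/n).
z-sum = 1.282 + 0.674 = 1.956.
d_min = 1.956 × √(2/593) = 1.956 × 0.0581 = 0.114.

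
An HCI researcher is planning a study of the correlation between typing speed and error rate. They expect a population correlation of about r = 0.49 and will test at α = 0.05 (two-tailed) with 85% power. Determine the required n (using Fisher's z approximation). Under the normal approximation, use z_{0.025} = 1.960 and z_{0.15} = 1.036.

n = 35

Fisher's z: C = ½·ln((1+r)/(1−r)) = ½·ln(2.9216) = 0.5361.
n = ((z_{α/2} + z_β)/C)² + 3.
(1.960 + 1.036) / 0.5361 = 2.996 / 0.5361 = 5.589.
n = 5.589² + 3 = 31.23 + 3 = 34.2.
Round up.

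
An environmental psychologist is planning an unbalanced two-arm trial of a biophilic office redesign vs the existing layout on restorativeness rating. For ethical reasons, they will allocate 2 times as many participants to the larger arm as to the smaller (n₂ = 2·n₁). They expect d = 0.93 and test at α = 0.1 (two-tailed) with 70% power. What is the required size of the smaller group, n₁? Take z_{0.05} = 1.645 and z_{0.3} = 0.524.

With allocation ratio k = n₂/n₁ = 2, Var(x̄₁−x̄₂) = σ²(1/n₁ + 1/(k·n₁)) = σ²·(k+1)/(k·n₁).
So n₁ = (1 + 1/k)·((z_{α/2} + z_β)/d)² = 1.500 × (2.169/0.93)².
n₁ = 1.500 × 5.44 = 8.2.
Round up: n₁ = 9, giving n₂ = 2 × 9 = 18.

n₁ = 9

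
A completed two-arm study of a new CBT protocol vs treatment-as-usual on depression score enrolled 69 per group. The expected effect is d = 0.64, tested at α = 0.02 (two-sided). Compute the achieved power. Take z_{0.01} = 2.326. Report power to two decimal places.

power ≈ 0.92

For two equal groups, power = Φ(d·√(n/2) − z_{α/2}).
d·√(n/2) = 0.64 × √(69/2) = 0.64 × 5.874 = 3.759.
z_β = 3.759 − 2.326 = 1.433.
Power = Φ(1.433) = 0.924.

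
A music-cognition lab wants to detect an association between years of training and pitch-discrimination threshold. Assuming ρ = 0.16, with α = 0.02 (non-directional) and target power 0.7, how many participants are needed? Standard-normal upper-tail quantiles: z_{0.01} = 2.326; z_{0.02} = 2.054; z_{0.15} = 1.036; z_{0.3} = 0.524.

Fisher's z: C = ½·ln((1+r)/(1−r)) = ½·ln(1.3810) = 0.1614.
n = ((z_{α/2} + z_β)/C)² + 3.
(2.326 + 0.524) / 0.1614 = 2.850 / 0.1614 = 17.658.
n = 17.658² + 3 = 311.80 + 3 = 314.8.
Round up.

n = 315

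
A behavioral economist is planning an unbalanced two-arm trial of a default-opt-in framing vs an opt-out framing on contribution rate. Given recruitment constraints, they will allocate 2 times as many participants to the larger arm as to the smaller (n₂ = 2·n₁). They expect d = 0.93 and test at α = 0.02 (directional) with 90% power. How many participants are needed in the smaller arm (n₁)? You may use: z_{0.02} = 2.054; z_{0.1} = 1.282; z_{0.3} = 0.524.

With allocation ratio k = n₂/n₁ = 2, Var(x̄₁−x̄₂) = σ²(1/n₁ + 1/(k·n₁)) = σ²·(k+1)/(k·n₁).
So n₁ = (1 + 1/k)·((z_{α} + z_β)/d)² = 1.500 × (3.336/0.93)².
n₁ = 1.500 × 12.87 = 19.3.
Round up: n₁ = 20, giving n₂ = 2 × 20 = 40.

n₁ = 20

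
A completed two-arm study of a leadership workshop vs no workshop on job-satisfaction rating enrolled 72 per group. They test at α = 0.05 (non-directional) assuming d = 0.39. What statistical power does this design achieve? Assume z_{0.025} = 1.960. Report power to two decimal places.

power ≈ 0.65

For two equal groups, power = Φ(d·√(n/2) − z_{α/2}).
d·√(n/2) = 0.39 × √(72/2) = 0.39 × 6.000 = 2.340.
z_β = 2.340 − 1.960 = 0.380.
Power = Φ(0.380) = 0.648.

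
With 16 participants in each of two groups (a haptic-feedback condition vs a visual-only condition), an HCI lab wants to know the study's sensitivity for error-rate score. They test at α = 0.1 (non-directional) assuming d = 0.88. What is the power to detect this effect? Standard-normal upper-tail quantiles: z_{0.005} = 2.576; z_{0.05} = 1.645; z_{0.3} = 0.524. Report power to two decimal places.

power ≈ 0.80

For two equal groups, power = Φ(d·√(n/2) − z_{α/2}).
d·√(n/2) = 0.88 × √(16/2) = 0.88 × 2.828 = 2.489.
z_β = 2.489 − 1.645 = 0.844.
Power = Φ(0.844) = 0.801.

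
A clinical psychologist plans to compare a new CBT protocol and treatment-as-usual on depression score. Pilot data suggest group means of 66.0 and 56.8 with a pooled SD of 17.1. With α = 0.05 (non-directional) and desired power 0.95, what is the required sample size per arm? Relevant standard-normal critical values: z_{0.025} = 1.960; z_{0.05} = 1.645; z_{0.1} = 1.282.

Cohen's d = |M₁ − M₂| / SD_pooled = |66.0 − 56.8| / 17.1 = 9.2 / 17.1 = 0.538.
For two independent groups with equal n: n = 2·((z_{α/2} + z_β) / d)².
z_{α/2} + z_β = 1.960 + 1.645 = 3.605.
n = 2 × (3.605 / 0.538)² = 2 × 6.701² = 2 × 44.90 = 89.8.
Round up to the next whole participant.

n = 90 per group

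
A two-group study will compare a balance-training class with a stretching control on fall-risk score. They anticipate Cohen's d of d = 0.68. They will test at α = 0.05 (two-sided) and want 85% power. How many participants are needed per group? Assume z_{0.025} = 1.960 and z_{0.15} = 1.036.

n = 39 per group

For two independent groups with equal n: n = 2·((z_{α/2} + z_β) / d)².
z_{α/2} + z_β = 1.960 + 1.036 = 2.996.
n = 2 × (2.996 / 0.68)² = 2 × 4.406² = 2 × 19.41 = 38.8.
Round up to the next whole participant.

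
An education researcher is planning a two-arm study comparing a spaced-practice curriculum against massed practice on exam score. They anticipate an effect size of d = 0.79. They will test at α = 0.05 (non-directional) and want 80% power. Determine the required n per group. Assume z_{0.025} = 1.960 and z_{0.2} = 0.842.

n = 26 per group

For two independent groups with equal n: n = 2·((z_{α/2} + z_β) / d)².
z_{α/2} + z_β = 1.960 + 0.842 = 2.802.
n = 2 × (2.802 / 0.79)² = 2 × 3.547² = 2 × 12.58 = 25.2.
Round up to the next whole participant.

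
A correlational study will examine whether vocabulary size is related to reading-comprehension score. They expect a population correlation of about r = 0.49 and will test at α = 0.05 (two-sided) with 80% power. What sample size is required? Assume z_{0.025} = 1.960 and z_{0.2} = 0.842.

n = 31

Fisher's z: C = ½·ln((1+r)/(1−r)) = ½·ln(2.9216) = 0.5361.
n = ((z_{α/2} + z_β)/C)² + 3.
(1.960 + 0.842) / 0.5361 = 2.802 / 0.5361 = 5.227.
n = 5.227² + 3 = 27.32 + 3 = 30.3.
Round up.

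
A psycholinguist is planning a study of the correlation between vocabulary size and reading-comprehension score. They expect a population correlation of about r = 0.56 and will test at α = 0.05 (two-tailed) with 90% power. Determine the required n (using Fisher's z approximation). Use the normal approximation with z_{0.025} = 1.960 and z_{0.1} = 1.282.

Fisher's z: C = ½·ln((1+r)/(1−r)) = ½·ln(3.5455) = 0.6328.
n = ((z_{α/2} + z_β)/C)² + 3.
(1.960 + 1.282) / 0.6328 = 3.242 / 0.6328 = 5.123.
n = 5.123² + 3 = 26.25 + 3 = 29.2.
Round up.

n = 30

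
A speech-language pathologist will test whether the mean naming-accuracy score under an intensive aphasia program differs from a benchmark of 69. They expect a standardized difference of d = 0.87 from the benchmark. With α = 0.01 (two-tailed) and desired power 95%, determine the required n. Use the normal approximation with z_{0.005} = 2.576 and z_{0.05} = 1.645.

For a one-sample test: n = ((z_{α/2} + z_β) / d)².
z_{α/2} + z_β = 2.576 + 1.645 = 4.221.
n = (4.221 / 0.87)² = 4.852² = 23.54.
Round up.

n = 24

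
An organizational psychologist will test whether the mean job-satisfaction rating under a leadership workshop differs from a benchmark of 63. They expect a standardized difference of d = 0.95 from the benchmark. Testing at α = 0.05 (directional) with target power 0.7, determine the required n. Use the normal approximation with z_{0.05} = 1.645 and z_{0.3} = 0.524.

For a one-sample test: n = ((z_{α} + z_β) / d)².
z_{α} + z_β = 1.645 + 0.524 = 2.169.
n = (2.169 / 0.95)² = 2.283² = 5.21.
Round up.

n = 6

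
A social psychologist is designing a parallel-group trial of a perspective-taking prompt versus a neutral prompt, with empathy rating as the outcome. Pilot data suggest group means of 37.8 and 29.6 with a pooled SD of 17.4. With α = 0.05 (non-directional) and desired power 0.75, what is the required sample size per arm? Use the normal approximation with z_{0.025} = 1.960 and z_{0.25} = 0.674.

Cohen's d = |M₁ − M₂| / SD_pooled = |37.8 − 29.6| / 17.4 = 8.2 / 17.4 = 0.471.
For two independent groups with equal n: n = 2·((z_{α/2} + z_β) / d)².
z_{α/2} + z_β = 1.960 + 0.674 = 2.634.
n = 2 × (2.634 / 0.471)² = 2 × 5.592² = 2 × 31.27 = 62.5.
Round up to the next whole participant.

n = 63 per group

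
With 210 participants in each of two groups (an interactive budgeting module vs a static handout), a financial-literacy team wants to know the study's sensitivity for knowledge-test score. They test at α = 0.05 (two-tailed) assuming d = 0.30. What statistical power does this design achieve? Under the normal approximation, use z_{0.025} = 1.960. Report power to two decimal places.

For two equal groups, power = Φ(d·√(n/2) − z_{α/2}).
d·√(n/2) = 0.30 × √(210/2) = 0.30 × 10.247 = 3.074.
z_β = 3.074 − 1.960 = 1.114.
Power = Φ(1.114) = 0.867.

power ≈ 0.87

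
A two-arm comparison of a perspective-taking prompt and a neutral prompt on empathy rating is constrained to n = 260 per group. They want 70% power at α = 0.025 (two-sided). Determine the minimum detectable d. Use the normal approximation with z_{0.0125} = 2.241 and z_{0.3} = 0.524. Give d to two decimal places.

For two independent groups of n = 260 each: d_min = (z_{α/2} + z_β)·√(2/n).
z-sum = 2.241 + 0.524 = 2.765.
d_min = 2.765 × √(2/260) = 2.765 × 0.0877 = 0.243.

d_min ≈ 0.24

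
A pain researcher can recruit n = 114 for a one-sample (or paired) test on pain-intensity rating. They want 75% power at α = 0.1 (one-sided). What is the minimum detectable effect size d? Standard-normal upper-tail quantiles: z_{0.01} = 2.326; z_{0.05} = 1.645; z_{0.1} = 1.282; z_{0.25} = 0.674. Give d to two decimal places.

For a single sample (or paired design) of n = 114: d_min = (z_{α} + z_β)/√n.
z-sum = 1.282 + 0.674 = 1.956.
d_min = 1.956 / √114 = 1.956 / 10.677 = 0.183.

d_min ≈ 0.18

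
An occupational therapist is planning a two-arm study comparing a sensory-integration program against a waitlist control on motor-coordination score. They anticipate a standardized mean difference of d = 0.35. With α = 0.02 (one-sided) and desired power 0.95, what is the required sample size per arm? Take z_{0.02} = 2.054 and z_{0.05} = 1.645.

n = 224 per group

For two independent groups with equal n: n = 2·((z_{α} + z_β) / d)².
z_{α} + z_β = 2.054 + 1.645 = 3.699.
n = 2 × (3.699 / 0.35)² = 2 × 10.569² = 2 × 111.69 = 223.4.
Round up to the next whole participant.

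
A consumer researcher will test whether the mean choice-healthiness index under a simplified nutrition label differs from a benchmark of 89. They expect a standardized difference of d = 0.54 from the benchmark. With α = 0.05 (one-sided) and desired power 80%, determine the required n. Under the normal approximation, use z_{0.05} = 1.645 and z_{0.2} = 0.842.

n = 22

For a one-sample test: n = ((z_{α} + z_β) / d)².
z_{α} + z_β = 1.645 + 0.842 = 2.487.
n = (2.487 / 0.54)² = 4.606² = 21.21.
Round up.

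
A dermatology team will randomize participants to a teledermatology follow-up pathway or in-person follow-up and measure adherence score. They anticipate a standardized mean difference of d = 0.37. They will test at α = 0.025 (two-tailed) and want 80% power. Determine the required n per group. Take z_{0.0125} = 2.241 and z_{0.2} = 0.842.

n = 139 per group

For two independent groups with equal n: n = 2·((z_{α/2} + z_β) / d)².
z_{α/2} + z_β = 2.241 + 0.842 = 3.083.
n = 2 × (3.083 / 0.37)² = 2 × 8.332² = 2 × 69.43 = 138.9.
Round up to the next whole participant.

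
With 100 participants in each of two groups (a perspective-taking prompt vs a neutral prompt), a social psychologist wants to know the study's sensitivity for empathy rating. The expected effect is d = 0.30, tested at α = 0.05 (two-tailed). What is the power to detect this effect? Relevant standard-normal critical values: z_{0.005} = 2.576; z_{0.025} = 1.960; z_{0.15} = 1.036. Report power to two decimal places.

For two equal groups, power = Φ(d·√(n/2) − z_{α/2}).
d·√(n/2) = 0.30 × √(100/2) = 0.30 × 7.071 = 2.121.
z_β = 2.121 − 1.960 = 0.161.
Power = Φ(0.161) = 0.564.

power ≈ 0.56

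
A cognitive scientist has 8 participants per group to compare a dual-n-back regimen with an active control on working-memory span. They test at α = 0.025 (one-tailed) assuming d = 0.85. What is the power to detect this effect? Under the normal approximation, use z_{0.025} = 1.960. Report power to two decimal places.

For two equal groups, power = Φ(d·√(n/2) − z_{α}).
d·√(n/2) = 0.85 × √(8/2) = 0.85 × 2.000 = 1.700.
z_β = 1.700 − 1.960 = -0.260.
Power = Φ(-0.260) = 0.397.

power ≈ 0.40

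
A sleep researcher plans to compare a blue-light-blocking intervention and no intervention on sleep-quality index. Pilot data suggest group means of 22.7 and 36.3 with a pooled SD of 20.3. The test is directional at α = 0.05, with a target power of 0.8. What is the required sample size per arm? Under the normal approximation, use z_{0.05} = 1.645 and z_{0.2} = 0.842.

Cohen's d = |M₁ − M₂| / SD_pooled = |22.7 − 36.3| / 20.3 = 13.6 / 20.3 = 0.670.
For two independent groups with equal n: n = 2·((z_{α} + z_β) / d)².
z_{α} + z_β = 1.645 + 0.842 = 2.487.
n = 2 × (2.487 / 0.670)² = 2 × 3.712² = 2 × 13.78 = 27.6.
Round up to the next whole participant.

n = 28 per group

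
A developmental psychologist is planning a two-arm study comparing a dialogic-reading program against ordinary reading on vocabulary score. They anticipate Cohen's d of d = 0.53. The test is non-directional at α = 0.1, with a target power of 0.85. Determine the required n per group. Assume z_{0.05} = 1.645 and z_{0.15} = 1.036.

For two independent groups with equal n: n = 2·((z_{α/2} + z_β) / d)².
z_{α/2} + z_β = 1.645 + 1.036 = 2.681.
n = 2 × (2.681 / 0.53)² = 2 × 5.058² = 2 × 25.59 = 51.2.
Round up to the next whole participant.

n = 52 per group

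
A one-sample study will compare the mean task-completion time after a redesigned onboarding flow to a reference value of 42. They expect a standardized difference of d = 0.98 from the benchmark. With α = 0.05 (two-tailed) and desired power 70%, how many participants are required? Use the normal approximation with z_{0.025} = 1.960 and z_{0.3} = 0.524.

For a one-sample test: n = ((z_{α/2} + z_β) / d)².
z_{α/2} + z_β = 1.960 + 0.524 = 2.484.
n = (2.484 / 0.98)² = 2.535² = 6.42.
Round up.

n = 7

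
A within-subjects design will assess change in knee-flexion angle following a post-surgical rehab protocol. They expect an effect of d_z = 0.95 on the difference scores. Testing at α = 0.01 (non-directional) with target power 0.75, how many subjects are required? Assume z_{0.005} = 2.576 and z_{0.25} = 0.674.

For a paired (one-sample on differences) test: n = ((z_{α/2} + z_β) / d)².
z_{α/2} + z_β = 2.576 + 0.674 = 3.250.
n = (3.250 / 0.95)² = 3.421² = 11.70.
Round up.

n = 12 pairs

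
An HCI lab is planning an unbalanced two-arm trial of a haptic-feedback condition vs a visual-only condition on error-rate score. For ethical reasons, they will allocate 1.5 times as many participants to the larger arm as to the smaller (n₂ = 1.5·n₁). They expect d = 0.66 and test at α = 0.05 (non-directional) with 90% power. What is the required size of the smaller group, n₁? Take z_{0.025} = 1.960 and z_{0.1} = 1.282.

With allocation ratio k = n₂/n₁ = 1.5, Var(x̄₁−x̄₂) = σ²(1/n₁ + 1/(k·n₁)) = σ²·(k+1)/(k·n₁).
So n₁ = (1 + 1/k)·((z_{α/2} + z_β)/d)² = 1.667 × (3.242/0.66)².
n₁ = 1.667 × 24.13 = 40.2.
Round up: n₁ = 41, giving n₂ = ⌈1.5 × 41⌉ = ⌈61.5⌉ = 62.

n₁ = 41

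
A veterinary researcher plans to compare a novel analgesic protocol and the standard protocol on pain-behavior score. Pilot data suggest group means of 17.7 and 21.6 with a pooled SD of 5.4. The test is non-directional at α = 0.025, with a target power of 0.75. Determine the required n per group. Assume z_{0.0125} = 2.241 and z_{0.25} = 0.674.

n = 33 per group

Cohen's d = |M₁ − M₂| / SD_pooled = |17.7 − 21.6| / 5.4 = 3.9 / 5.4 = 0.722.
For two independent groups with equal n: n = 2·((z_{α/2} + z_β) / d)².
z_{α/2} + z_β = 2.241 + 0.674 = 2.915.
n = 2 × (2.915 / 0.722)² = 2 × 4.037² = 2 × 16.30 = 32.6.
Round up to the next whole participant.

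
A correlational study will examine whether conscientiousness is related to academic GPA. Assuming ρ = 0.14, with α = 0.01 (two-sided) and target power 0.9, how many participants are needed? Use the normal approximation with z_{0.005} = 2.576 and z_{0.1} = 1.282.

Fisher's z: C = ½·ln((1+r)/(1−r)) = ½·ln(1.3256) = 0.1409.
n = ((z_{α/2} + z_β)/C)² + 3.
(2.576 + 1.282) / 0.1409 = 3.858 / 0.1409 = 27.381.
n = 27.381² + 3 = 749.73 + 3 = 752.7.
Round up.

n = 753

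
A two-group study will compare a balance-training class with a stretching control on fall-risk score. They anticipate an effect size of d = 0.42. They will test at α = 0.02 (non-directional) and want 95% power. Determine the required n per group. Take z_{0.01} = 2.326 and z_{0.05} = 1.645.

For two independent groups with equal n: n = 2·((z_{α/2} + z_β) / d)².
z_{α/2} + z_β = 2.326 + 1.645 = 3.971.
n = 2 × (3.971 / 0.42)² = 2 × 9.455² = 2 × 89.39 = 178.8.
Round up to the next whole participant.

n = 179 per group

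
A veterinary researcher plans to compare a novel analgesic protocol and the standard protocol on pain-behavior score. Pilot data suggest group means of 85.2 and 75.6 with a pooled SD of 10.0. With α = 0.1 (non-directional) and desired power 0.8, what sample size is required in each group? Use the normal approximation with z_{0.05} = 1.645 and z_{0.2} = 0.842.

n = 14 per group

Cohen's d = |M₁ − M₂| / SD_pooled = |85.2 − 75.6| / 10.0 = 9.6 / 10.0 = 0.960.
For two independent groups with equal n: n = 2·((z_{α/2} + z_β) / d)².
z_{α/2} + z_β = 1.645 + 0.842 = 2.487.
n = 2 × (2.487 / 0.960)² = 2 × 2.591² = 2 × 6.71 = 13.4.
Round up to the next whole participant.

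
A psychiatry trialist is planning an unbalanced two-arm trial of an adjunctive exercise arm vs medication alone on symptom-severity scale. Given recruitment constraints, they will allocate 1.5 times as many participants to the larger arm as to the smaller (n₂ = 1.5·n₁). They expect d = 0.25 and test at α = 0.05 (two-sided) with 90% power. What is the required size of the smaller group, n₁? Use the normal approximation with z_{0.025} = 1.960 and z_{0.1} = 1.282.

n₁ = 281

With allocation ratio k = n₂/n₁ = 1.5, Var(x̄₁−x̄₂) = σ²(1/n₁ + 1/(k·n₁)) = σ²·(k+1)/(k·n₁).
So n₁ = (1 + 1/k)·((z_{α/2} + z_β)/d)² = 1.667 × (3.242/0.25)².
n₁ = 1.667 × 168.17 = 280.3.
Round up: n₁ = 281, giving n₂ = ⌈1.5 × 281⌉ = ⌈421.5⌉ = 422.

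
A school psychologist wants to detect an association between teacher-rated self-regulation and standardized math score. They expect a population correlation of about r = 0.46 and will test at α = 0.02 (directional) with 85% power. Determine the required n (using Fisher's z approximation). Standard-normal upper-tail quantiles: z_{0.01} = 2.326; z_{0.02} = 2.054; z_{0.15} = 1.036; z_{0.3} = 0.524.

Fisher's z: C = ½·ln((1+r)/(1−r)) = ½·ln(2.7037) = 0.4973.
n = ((z_{α} + z_β)/C)² + 3.
(2.054 + 1.036) / 0.4973 = 3.090 / 0.4973 = 6.214.
n = 6.214² + 3 = 38.61 + 3 = 41.6.
Round up.

n = 42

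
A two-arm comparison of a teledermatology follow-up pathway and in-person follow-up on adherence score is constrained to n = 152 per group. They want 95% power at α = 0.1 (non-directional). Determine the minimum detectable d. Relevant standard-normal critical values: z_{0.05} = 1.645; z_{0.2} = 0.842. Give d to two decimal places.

d_min ≈ 0.38

For two independent groups of n = 152 each: d_min = (z_{α/2} + z_β)·√(2/n).
z-sum = 1.645 + 1.645 = 3.290.
d_min = 3.290 × √(2/152) = 3.290 × 0.1147 = 0.377.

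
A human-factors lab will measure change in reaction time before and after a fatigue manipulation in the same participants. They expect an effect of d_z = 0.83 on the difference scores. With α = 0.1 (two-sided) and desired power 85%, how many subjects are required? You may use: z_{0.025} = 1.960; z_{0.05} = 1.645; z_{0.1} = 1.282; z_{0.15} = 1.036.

For a paired (one-sample on differences) test: n = ((z_{α/2} + z_β) / d)².
z_{α/2} + z_β = 1.645 + 1.036 = 2.681.
n = (2.681 / 0.83)² = 3.230² = 10.43.
Round up.

n = 11 pairs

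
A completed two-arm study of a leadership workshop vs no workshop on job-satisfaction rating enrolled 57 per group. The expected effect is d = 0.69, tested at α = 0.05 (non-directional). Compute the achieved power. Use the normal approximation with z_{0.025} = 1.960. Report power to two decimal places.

For two equal groups, power = Φ(d·√(n/2) − z_{α/2}).
d·√(n/2) = 0.69 × √(57/2) = 0.69 × 5.339 = 3.684.
z_β = 3.684 − 1.960 = 1.724.
Power = Φ(1.724) = 0.958.

power ≈ 0.96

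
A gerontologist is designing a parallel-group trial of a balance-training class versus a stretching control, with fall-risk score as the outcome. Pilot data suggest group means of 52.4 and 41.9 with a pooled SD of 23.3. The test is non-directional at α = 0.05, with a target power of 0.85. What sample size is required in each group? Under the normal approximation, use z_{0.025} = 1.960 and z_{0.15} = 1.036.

Cohen's d = |M₁ − M₂| / SD_pooled = |52.4 − 41.9| / 23.3 = 10.5 / 23.3 = 0.451.
For two independent groups with equal n: n = 2·((z_{α/2} + z_β) / d)².
z_{α/2} + z_β = 1.960 + 1.036 = 2.996.
n = 2 × (2.996 / 0.451)² = 2 × 6.643² = 2 × 44.13 = 88.3.
Round up to the next whole participant.

n = 89 per group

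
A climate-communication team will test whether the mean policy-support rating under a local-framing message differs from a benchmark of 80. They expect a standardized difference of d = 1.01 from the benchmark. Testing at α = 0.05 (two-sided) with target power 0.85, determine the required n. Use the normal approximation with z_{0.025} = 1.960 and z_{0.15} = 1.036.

For a one-sample test: n = ((z_{α/2} + z_β) / d)².
z_{α/2} + z_β = 1.960 + 1.036 = 2.996.
n = (2.996 / 1.01)² = 2.966² = 8.80.
Round up.

n = 9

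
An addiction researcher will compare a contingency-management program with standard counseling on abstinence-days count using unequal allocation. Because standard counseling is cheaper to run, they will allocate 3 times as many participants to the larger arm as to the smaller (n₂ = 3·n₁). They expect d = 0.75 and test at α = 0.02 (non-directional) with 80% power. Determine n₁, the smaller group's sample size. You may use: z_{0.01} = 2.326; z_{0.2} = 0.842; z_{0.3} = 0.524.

n₁ = 24

With allocation ratio k = n₂/n₁ = 3, Var(x̄₁−x̄₂) = σ²(1/n₁ + 1/(k·n₁)) = σ²·(k+1)/(k·n₁).
So n₁ = (1 + 1/k)·((z_{α/2} + z_β)/d)² = 1.333 × (3.168/0.75)².
n₁ = 1.333 × 17.84 = 23.8.
Round up: n₁ = 24, giving n₂ = 3 × 24 = 72.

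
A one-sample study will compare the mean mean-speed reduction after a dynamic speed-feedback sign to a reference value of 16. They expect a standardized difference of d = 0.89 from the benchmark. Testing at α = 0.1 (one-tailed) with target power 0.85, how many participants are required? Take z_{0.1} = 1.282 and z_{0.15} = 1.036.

n = 7

For a one-sample test: n = ((z_{α} + z_β) / d)².
z_{α} + z_β = 1.282 + 1.036 = 2.318.
n = (2.318 / 0.89)² = 2.604² = 6.78.
Round up.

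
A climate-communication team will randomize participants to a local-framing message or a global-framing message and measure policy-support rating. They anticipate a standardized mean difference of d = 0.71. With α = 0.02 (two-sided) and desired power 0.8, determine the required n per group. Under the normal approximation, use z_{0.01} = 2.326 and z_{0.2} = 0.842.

For two independent groups with equal n: n = 2·((z_{α/2} + z_β) / d)².
z_{α/2} + z_β = 2.326 + 0.842 = 3.168.
n = 2 × (3.168 / 0.71)² = 2 × 4.462² = 2 × 19.91 = 39.8.
Round up to the next whole participant.

n = 40 per group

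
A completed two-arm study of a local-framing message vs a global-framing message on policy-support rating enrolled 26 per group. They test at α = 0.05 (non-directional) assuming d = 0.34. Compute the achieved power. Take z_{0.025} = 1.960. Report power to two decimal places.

power ≈ 0.23

For two equal groups, power = Φ(d·√(n/2) − z_{α/2}).
d·√(n/2) = 0.34 × √(26/2) = 0.34 × 3.606 = 1.226.
z_β = 1.226 − 1.960 = -0.734.
Power = Φ(-0.734) = 0.231.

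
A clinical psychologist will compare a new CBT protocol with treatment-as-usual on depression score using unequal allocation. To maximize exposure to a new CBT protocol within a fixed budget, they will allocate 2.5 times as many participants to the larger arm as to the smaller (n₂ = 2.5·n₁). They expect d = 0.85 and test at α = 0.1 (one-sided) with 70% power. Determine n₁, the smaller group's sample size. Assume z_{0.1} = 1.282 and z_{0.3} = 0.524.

n₁ = 7

With allocation ratio k = n₂/n₁ = 2.5, Var(x̄₁−x̄₂) = σ²(1/n₁ + 1/(k·n₁)) = σ²·(k+1)/(k·n₁).
So n₁ = (1 + 1/k)·((z_{α} + z_β)/d)² = 1.400 × (1.806/0.85)².
n₁ = 1.400 × 4.51 = 6.3.
Round up: n₁ = 7, giving n₂ = ⌈2.5 × 7⌉ = ⌈17.5⌉ = 18.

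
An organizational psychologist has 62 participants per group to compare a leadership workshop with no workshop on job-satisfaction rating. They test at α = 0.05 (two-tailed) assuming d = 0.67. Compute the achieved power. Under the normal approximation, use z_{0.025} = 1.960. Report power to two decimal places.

power ≈ 0.96

For two equal groups, power = Φ(d·√(n/2) − z_{α/2}).
d·√(n/2) = 0.67 × √(62/2) = 0.67 × 5.568 = 3.730.
z_β = 3.730 − 1.960 = 1.770.
Power = Φ(1.770) = 0.962.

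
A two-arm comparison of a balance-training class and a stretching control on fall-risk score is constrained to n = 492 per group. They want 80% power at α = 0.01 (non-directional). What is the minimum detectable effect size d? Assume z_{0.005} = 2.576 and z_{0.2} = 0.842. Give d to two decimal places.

For two independent groups of n = 492 each: d_min = (z_{α/2} + z_β)·√(2/n).
z-sum = 2.576 + 0.842 = 3.418.
d_min = 3.418 × √(2/492) = 3.418 × 0.0638 = 0.218.

d_min ≈ 0.22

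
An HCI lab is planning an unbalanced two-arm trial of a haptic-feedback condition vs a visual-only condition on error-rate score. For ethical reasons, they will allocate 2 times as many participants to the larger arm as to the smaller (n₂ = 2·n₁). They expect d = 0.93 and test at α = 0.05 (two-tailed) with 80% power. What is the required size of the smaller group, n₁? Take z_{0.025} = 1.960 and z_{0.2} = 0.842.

n₁ = 14

With allocation ratio k = n₂/n₁ = 2, Var(x̄₁−x̄₂) = σ²(1/n₁ + 1/(k·n₁)) = σ²·(k+1)/(k·n₁).
So n₁ = (1 + 1/k)·((z_{α/2} + z_β)/d)² = 1.500 × (2.802/0.93)².
n₁ = 1.500 × 9.08 = 13.6.
Round up: n₁ = 14, giving n₂ = 2 × 14 = 28.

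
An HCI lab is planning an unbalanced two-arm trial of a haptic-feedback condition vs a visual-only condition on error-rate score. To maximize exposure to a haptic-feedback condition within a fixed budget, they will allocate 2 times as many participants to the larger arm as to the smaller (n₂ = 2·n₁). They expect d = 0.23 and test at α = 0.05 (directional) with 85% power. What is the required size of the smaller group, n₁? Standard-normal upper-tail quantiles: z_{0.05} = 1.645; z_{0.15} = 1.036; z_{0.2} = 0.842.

n₁ = 204

With allocation ratio k = n₂/n₁ = 2, Var(x̄₁−x̄₂) = σ²(1/n₁ + 1/(k·n₁)) = σ²·(k+1)/(k·n₁).
So n₁ = (1 + 1/k)·((z_{α} + z_β)/d)² = 1.500 × (2.681/0.23)².
n₁ = 1.500 × 135.87 = 203.8.
Round up: n₁ = 204, giving n₂ = 2 × 204 = 408.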